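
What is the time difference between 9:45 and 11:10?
From 9:45 to 11:10:
(11 x 60 + 10) - (9 x 60 + 45) = 670 - 585 = 85 minutes
= 1 hour and 25 minutes

Final answer: 1 hour and 25 minutes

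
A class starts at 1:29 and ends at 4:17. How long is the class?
From 1:29 to 4:17:
(4 x 60 + 17) - (1 x 60 + 29) = 257 - 89 = 168 minutes
= 2 hours and 48 minutes

Final answer: 2 hours and 48 minutes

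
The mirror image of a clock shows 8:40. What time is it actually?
Reflection across the vertical (12-6) axis maps a hand at angle A degrees to (360 - A) degrees, which sends a reading of T minutes past 12:00 to (720 - T) minutes past 12:00.
Mirror reads 8:40 = 520 minutes past 12:00.
Actual time: (720 - 520) mod 720 = 200 minutes = 3:20.

Final answer: 3:20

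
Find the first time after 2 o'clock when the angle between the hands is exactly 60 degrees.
At t minutes past 2:00, the hour hand is at 30 x 2 + 0.5t degrees and the minute hand is at 6t degrees.
The smaller angle between them is 60 degrees when |30H - 5.5t| = 60 or |30H - 5.5t| = 300.
With H = 2, solve 30 x 2 - 5.5t = +/- target for each target:
  t = (30 x 2 - 60) / 5.5 = 0 (outside (0, 60))
  t = (30 x 2 + 60) / 5.5 = 21.82
  t = (30 x 2 - 300) / 5.5 = -43.64 (outside (0, 60))
  t = (30 x 2 + 300) / 5.5 = 65.45 (outside (0, 60))
Valid solutions in (0, 60): {21.82} minutes.
The first occurrence is t = 21.82 minutes.
The hands form a 60-degree angle at 21.82 minutes past 2:00.

Final answer: 21.82 minutes past 2:00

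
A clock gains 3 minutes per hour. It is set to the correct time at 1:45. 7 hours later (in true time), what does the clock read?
For every 60 true minutes, the faulty clock advances 60 + 3 = 63 minutes.
True elapsed: 7 hours = 420 minutes.
Faulty clock advances: 420 x 63/60 = 441 minutes (drift: 21 minutes ahead).
Shown time: 1:45 + 441 minutes = 9:06.

Final answer: 9:06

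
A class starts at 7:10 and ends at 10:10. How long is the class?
From 7:10 to 10:10:
(10 x 60 + 10) - (7 x 60 + 10) = 610 - 430 = 180 minutes
= 3 hours

Final answer: 3 hours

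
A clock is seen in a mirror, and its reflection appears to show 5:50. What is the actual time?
Reflection across the vertical (12-6) axis maps a hand at angle A degrees to (360 - A) degrees, which sends a reading of T minutes past 12:00 to (720 - T) minutes past 12:00.
Mirror reads 5:50 = 350 minutes past 12:00.
Actual time: (720 - 350) mod 720 = 370 minutes = 6:10.

Final answer: 6:10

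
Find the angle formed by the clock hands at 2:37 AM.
Hour hand position: 2 x 30 + 37 x 0.5 = 78.5 degrees
Minute hand position: 37 x 6 = 222 degrees
Difference: |78.5 - 222| = 143.5 degrees
The angle between the hands is 143.5 degrees

Final answer: 143.5 degrees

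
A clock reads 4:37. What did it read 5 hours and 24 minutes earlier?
Starting time: 4:37 = 277 total minutes past 12:00
Subtracting: 5 hours and 24 minutes = 324 minutes
277 - 324 = -47 (negative, add 12 hours = 720) = 673 minutes
= 11 hours and 13 minutes past 12:00 = 11:13

Final answer: 11:13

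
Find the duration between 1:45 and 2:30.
From 1:45 to 2:30:
(2 x 60 + 30) - (1 x 60 + 45) = 150 - 105 = 45 minutes
= 45 minutes

Final answer: 45 minutes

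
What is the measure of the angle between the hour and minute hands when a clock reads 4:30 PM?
Hour hand position: 4 x 30 + 30 x 0.5 = 135 degrees
Minute hand position: 30 x 6 = 180 degrees
Difference: |135 - 180| = 45 degrees
The angle between the hands is 45 degrees

Final answer: 45 degrees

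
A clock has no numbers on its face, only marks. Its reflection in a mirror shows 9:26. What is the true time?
Reflection across the vertical (12-6) axis maps a hand at angle A degrees to (360 - A) degrees, which sends a reading of T minutes past 12:00 to (720 - T) minutes past 12:00.
Mirror reads 9:26 = 566 minutes past 12:00.
Actual time: (720 - 566) mod 720 = 154 minutes = 2:34.

Final answer: 2:34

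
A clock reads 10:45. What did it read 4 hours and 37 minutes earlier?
Starting time: 10:45 = 645 total minutes past 12:00
Subtracting: 4 hours and 37 minutes = 277 minutes
645 - 277 = 368 minutes
= 6 hours and 8 minutes past 12:00 = 6:08

Final answer: 6:08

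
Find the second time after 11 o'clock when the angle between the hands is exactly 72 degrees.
At t minutes past 11:00, the hour hand is at 30 x 11 + 0.5t degrees and the minute hand is at 6t degrees.
The smaller angle between them is 72 degrees when |30H - 5.5t| = 72 or |30H - 5.5t| = 288.
With H = 11, solve 30 x 11 - 5.5t = +/- target for each target:
  t = (30 x 11 - 72) / 5.5 = 46.91
  t = (30 x 11 + 72) / 5.5 = 73.09 (outside (0, 60))
  t = (30 x 11 - 288) / 5.5 = 7.64
  t = (30 x 11 + 288) / 5.5 = 112.36 (outside (0, 60))
Valid solutions in (0, 60): {7.64, 46.91} minutes.
The second occurrence is t = 46.91 minutes.
The hands form a 72-degree angle at 46.91 minutes past 11:00.

Final answer: 46.91 minutes past 11:00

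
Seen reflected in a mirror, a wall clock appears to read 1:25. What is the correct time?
Reflection across the vertical (12-6) axis maps a hand at angle A degrees to (360 - A) degrees, which sends a reading of T minutes past 12:00 to (720 - T) minutes past 12:00.
Mirror reads 1:25 = 85 minutes past 12:00.
Actual time: (720 - 85) mod 720 = 635 minutes = 10:35.

Final answer: 10:35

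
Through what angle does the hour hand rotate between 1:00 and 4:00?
The hour hand moves 0.5 degrees per minute.
Time elapsed: 4:00 - 1:00 = 180 minutes
Angular displacement: 180 x 0.5 = 90 degrees

Final answer: 90 degrees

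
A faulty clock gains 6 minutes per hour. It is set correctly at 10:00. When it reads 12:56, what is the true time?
For every 60 true minutes, the faulty clock advances 66 minutes, so 1 faulty-clock minute corresponds to 60/66 true minutes.
From 10:00 to 12:56 on the faulty dial is 176 minutes.
True elapsed: 176 x 60/66 = 160 minutes = 2 hours and 40 minutes.
True time: 10:00 + 2 hours and 40 minutes = 12:40.

Final answer: 12:40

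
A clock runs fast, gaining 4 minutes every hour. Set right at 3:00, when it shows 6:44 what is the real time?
For every 60 true minutes, the faulty clock advances 64 minutes, so 1 faulty-clock minute corresponds to 60/64 true minutes.
From 3:00 to 6:44 on the faulty dial is 224 minutes.
True elapsed: 224 x 60/64 = 210 minutes = 3 hours and 30 minutes.
True time: 3:00 + 3 hours and 30 minutes = 6:30.

Final answer: 6:30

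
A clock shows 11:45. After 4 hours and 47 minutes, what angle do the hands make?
First find the time 4 hours and 47 minutes after 11:45.
Total minutes: 11 x 60 + 45 + 4 x 60 + 47 = 992.
992 mod 720 = 272 minutes = 4:32.
Now compute the angle at 4:32:
Hour hand: 4 x 30 + 32 x 0.5 = 136 degrees
Minute hand: 32 x 6 = 192 degrees
Difference: |136 - 192| = 56 degrees
The angle is 56 degrees

Final answer: 56 degrees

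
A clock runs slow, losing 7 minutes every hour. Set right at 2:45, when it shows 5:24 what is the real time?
For every 60 true minutes, the faulty clock advances 53 minutes, so 1 faulty-clock minute corresponds to 60/53 true minutes.
From 2:45 to 5:24 on the faulty dial is 159 minutes.
True elapsed: 159 x 60/53 = 180 minutes = 3 hours.
True time: 2:45 + 3 hours = 5:45.

Final answer: 5:45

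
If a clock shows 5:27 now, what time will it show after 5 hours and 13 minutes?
Starting time: 5:27
Adding 13 minutes to 27 minutes: 27 + 13 = 40 minutes
Adding 5 hours: 5 + 5 = 10
Final time: 10:40

Final answer: 10:40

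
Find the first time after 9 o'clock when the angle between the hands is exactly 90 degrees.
At t minutes past 9:00, the hour hand is at 30 x 9 + 0.5t degrees and the minute hand is at 6t degrees.
The smaller angle between them is 90 degrees when |30H - 5.5t| = 90 or |30H - 5.5t| = 270.
With H = 9, solve 30 x 9 - 5.5t = +/- target for each target:
  t = (30 x 9 - 90) / 5.5 = 32.73
  t = (30 x 9 + 90) / 5.5 = 65.45 (outside (0, 60))
  t = (30 x 9 - 270) / 5.5 = 0 (outside (0, 60))
  t = (30 x 9 + 270) / 5.5 = 98.18 (outside (0, 60))
Valid solutions in (0, 60): {32.73} minutes.
The first occurrence is t = 32.73 minutes.
The hands form a 90-degree angle at 32.73 minutes past 9:00.

Final answer: 32.73 minutes past 9:00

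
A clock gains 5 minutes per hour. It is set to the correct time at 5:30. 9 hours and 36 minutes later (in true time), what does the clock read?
For every 60 true minutes, the faulty clock advances 60 + 5 = 65 minutes.
True elapsed: 9 hours and 36 minutes = 576 minutes.
Faulty clock advances: 576 x 65/60 = 624 minutes (drift: 48 minutes ahead).
Shown time: 5:30 + 624 minutes = 3:54.

Final answer: 3:54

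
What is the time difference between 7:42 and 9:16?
From 7:42 to 9:16:
(9 x 60 + 16) - (7 x 60 + 42) = 556 - 462 = 94 minutes
= 1 hour and 34 minutes

Final answer: 1 hour and 34 minutes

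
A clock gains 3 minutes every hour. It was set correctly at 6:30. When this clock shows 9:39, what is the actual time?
For every 60 true minutes, the faulty clock advances 63 minutes, so 1 faulty-clock minute corresponds to 60/63 true minutes.
From 6:30 to 9:39 on the faulty dial is 189 minutes.
True elapsed: 189 x 60/63 = 180 minutes = 3 hours.
True time: 6:30 + 3 hours = 9:30.

Final answer: 9:30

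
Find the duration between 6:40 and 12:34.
From 6:40 to 12:34:
(12 x 60 + 34) - (6 x 60 + 40) = 754 - 400 = 354 minutes
= 5 hours and 54 minutes

Final answer: 5 hours and 54 minutes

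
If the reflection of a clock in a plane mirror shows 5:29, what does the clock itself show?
Reflection across the vertical (12-6) axis maps a hand at angle A degrees to (360 - A) degrees, which sends a reading of T minutes past 12:00 to (720 - T) minutes past 12:00.
Mirror reads 5:29 = 329 minutes past 12:00.
Actual time: (720 - 329) mod 720 = 391 minutes = 6:31.

Final answer: 6:31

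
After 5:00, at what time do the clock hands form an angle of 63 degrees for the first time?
At t minutes past 5:00, the hour hand is at 30 x 5 + 0.5t degrees and the minute hand is at 6t degrees.
The smaller angle between them is 63 degrees when |30H - 5.5t| = 63 or |30H - 5.5t| = 297.
With H = 5, solve 30 x 5 - 5.5t = +/- target for each target:
  t = (30 x 5 - 63) / 5.5 = 15.82
  t = (30 x 5 + 63) / 5.5 = 38.73
  t = (30 x 5 - 297) / 5.5 = -26.73 (outside (0, 60))
  t = (30 x 5 + 297) / 5.5 = 81.27 (outside (0, 60))
Valid solutions in (0, 60): {15.82, 38.73} minutes.
The first occurrence is t = 15.82 minutes.
The hands form a 63-degree angle at 15.82 minutes past 5:00.

Final answer: 15.82 minutes past 5:00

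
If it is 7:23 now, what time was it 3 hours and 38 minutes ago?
Starting time: 7:23 = 443 total minutes past 12:00
Subtracting: 3 hours and 38 minutes = 218 minutes
443 - 218 = 225 minutes
= 3 hours and 45 minutes past 12:00 = 3:45

Final answer: 3:45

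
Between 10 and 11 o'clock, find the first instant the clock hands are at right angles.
At t minutes past 10:00, the hour hand is at 30 x 10 + 0.5t degrees and the minute hand is at 6t degrees.
The smaller angle between them is 90 degrees when |30H - 5.5t| = 90 or |30H - 5.5t| = 270.
With H = 10, solve 30 x 10 - 5.5t = +/- target for each target:
  t = (30 x 10 - 90) / 5.5 = 38.18
  t = (30 x 10 + 90) / 5.5 = 70.91 (outside (0, 60))
  t = (30 x 10 - 270) / 5.5 = 5.45
  t = (30 x 10 + 270) / 5.5 = 103.64 (outside (0, 60))
Valid solutions in (0, 60): {5.45, 38.18} minutes.
First occurrence: t = 5.45 minutes.
The hands are at right angles at 5.45 minutes past 10:00.

Final answer: 5.45 minutes past 10:00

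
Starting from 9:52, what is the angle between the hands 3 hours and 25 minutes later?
First find the time 3 hours and 25 minutes after 9:52.
Total minutes: 9 x 60 + 52 + 3 x 60 + 25 = 797.
797 mod 720 = 77 minutes = 1:17.
Now compute the angle at 1:17:
Hour hand: 1 x 30 + 17 x 0.5 = 38.5 degrees
Minute hand: 17 x 6 = 102 degrees
Difference: |38.5 - 102| = 63.5 degrees
The angle is 63.5 degrees

Final answer: 63.5 degrees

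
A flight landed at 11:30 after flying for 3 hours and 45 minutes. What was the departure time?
Starting time: 11:30 = 690 total minutes past 12:00
Subtracting: 3 hours and 45 minutes = 225 minutes
690 - 225 = 465 minutes
= 7 hours and 45 minutes past 12:00 = 7:45

Final answer: 7:45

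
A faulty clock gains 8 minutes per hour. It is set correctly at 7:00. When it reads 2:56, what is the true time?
For every 60 true minutes, the faulty clock advances 68 minutes, so 1 faulty-clock minute corresponds to 60/68 true minutes.
From 7:00 to 2:56 on the faulty dial is 476 minutes.
True elapsed: 476 x 60/68 = 420 minutes = 7 hours.
True time: 7:00 + 7 hours = 2:00.

Final answer: 2:00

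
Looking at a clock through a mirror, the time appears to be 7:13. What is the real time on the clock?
Reflection across the vertical (12-6) axis maps a hand at angle A degrees to (360 - A) degrees, which sends a reading of T minutes past 12:00 to (720 - T) minutes past 12:00.
Mirror reads 7:13 = 433 minutes past 12:00.
Actual time: (720 - 433) mod 720 = 287 minutes = 4:47.

Final answer: 4:47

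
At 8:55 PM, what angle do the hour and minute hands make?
Hour hand position: 8 x 30 + 55 x 0.5 = 267.5 degrees
Minute hand position: 55 x 6 = 330 degrees
Difference: |267.5 - 330| = 62.5 degrees
The angle between the hands is 62.5 degrees

Final answer: 62.5 degrees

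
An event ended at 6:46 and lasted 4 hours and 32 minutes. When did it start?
Starting time: 6:46 = 406 total minutes past 12:00
Subtracting: 4 hours and 32 minutes = 272 minutes
406 - 272 = 134 minutes
= 2 hours and 14 minutes past 12:00 = 2:14

Final answer: 2:14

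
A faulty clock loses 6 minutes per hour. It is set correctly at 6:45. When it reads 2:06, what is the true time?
For every 60 true minutes, the faulty clock advances 54 minutes, so 1 faulty-clock minute corresponds to 60/54 true minutes.
From 6:45 to 2:06 on the faulty dial is 441 minutes.
True elapsed: 441 x 60/54 = 490 minutes = 8 hours and 10 minutes.
True time: 6:45 + 8 hours and 10 minutes = 2:55.

Final answer: 2:55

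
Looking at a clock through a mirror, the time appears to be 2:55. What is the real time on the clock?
Reflection across the vertical (12-6) axis maps a hand at angle A degrees to (360 - A) degrees, which sends a reading of T minutes past 12:00 to (720 - T) minutes past 12:00.
Mirror reads 2:55 = 175 minutes past 12:00.
Actual time: (720 - 175) mod 720 = 545 minutes = 9:05.

Final answer: 9:05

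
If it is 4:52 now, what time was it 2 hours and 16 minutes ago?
Starting time: 4:52 = 292 total minutes past 12:00
Subtracting: 2 hours and 16 minutes = 136 minutes
292 - 136 = 156 minutes
= 2 hours and 36 minutes past 12:00 = 2:36

Final answer: 2:36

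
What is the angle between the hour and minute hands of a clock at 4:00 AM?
Hour hand position: 4 x 30 + 0 x 0.5 = 120 degrees
Minute hand position: 0 x 6 = 0 degrees
Difference: |120 - 0| = 120 degrees
The angle between the hands is 120 degrees

Final answer: 120 degrees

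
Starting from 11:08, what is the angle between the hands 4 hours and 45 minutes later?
First find the time 4 hours and 45 minutes after 11:08.
Total minutes: 11 x 60 + 8 + 4 x 60 + 45 = 953.
953 mod 720 = 233 minutes = 3:53.
Now compute the angle at 3:53:
Hour hand: 3 x 30 + 53 x 0.5 = 116.5 degrees
Minute hand: 53 x 6 = 318 degrees
Difference: |116.5 - 318| = 201.5 degrees
Smaller angle: 360 - 201.5 = 158.5 degrees

Final answer: 158.5 degrees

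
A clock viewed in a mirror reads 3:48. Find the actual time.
Reflection across the vertical (12-6) axis maps a hand at angle A degrees to (360 - A) degrees, which sends a reading of T minutes past 12:00 to (720 - T) minutes past 12:00.
Mirror reads 3:48 = 228 minutes past 12:00.
Actual time: (720 - 228) mod 720 = 492 minutes = 8:12.

Final answer: 8:12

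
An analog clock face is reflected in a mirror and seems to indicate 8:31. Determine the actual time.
Reflection across the vertical (12-6) axis maps a hand at angle A degrees to (360 - A) degrees, which sends a reading of T minutes past 12:00 to (720 - T) minutes past 12:00.
Mirror reads 8:31 = 511 minutes past 12:00.
Actual time: (720 - 511) mod 720 = 209 minutes = 3:29.

Final answer: 3:29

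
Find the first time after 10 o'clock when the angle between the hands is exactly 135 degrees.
At t minutes past 10:00, the hour hand is at 30 x 10 + 0.5t degrees and the minute hand is at 6t degrees.
The smaller angle between them is 135 degrees when |30H - 5.5t| = 135 or |30H - 5.5t| = 225.
With H = 10, solve 30 x 10 - 5.5t = +/- target for each target:
  t = (30 x 10 - 135) / 5.5 = 30
  t = (30 x 10 + 135) / 5.5 = 79.09 (outside (0, 60))
  t = (30 x 10 - 225) / 5.5 = 13.64
  t = (30 x 10 + 225) / 5.5 = 95.45 (outside (0, 60))
Valid solutions in (0, 60): {13.64, 30} minutes.
The first occurrence is t = 13.64 minutes.
The hands form a 135-degree angle at 13.64 minutes past 10:00.

Final answer: 13.64 minutes past 10:00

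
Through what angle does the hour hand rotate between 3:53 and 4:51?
The hour hand moves 0.5 degrees per minute.
Time elapsed: 4:51 - 3:53 = 58 minutes
Angular displacement: 58 x 0.5 = 29 degrees

Final answer: 29 degrees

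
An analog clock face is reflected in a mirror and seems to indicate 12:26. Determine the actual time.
Reflection across the vertical (12-6) axis maps a hand at angle A degrees to (360 - A) degrees, which sends a reading of T minutes past 12:00 to (720 - T) minutes past 12:00.
Mirror reads 12:26 = 26 minutes past 12:00.
Actual time: (720 - 26) mod 720 = 694 minutes = 11:34.

Final answer: 11:34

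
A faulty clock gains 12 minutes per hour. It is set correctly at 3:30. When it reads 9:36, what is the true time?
For every 60 true minutes, the faulty clock advances 72 minutes, so 1 faulty-clock minute corresponds to 60/72 true minutes.
From 3:30 to 9:36 on the faulty dial is 366 minutes.
True elapsed: 366 x 60/72 = 305 minutes = 5 hours and 5 minutes.
True time: 3:30 + 5 hours and 5 minutes = 8:35.

Final answer: 8:35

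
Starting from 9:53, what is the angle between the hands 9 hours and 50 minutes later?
First find the time 9 hours and 50 minutes after 9:53.
Total minutes: 9 x 60 + 53 + 9 x 60 + 50 = 1183.
1183 mod 720 = 463 minutes = 7:43.
Now compute the angle at 7:43:
Hour hand: 7 x 30 + 43 x 0.5 = 231.5 degrees
Minute hand: 43 x 6 = 258 degrees
Difference: |231.5 - 258| = 26.5 degrees
The angle is 26.5 degrees

Final answer: 26.5 degrees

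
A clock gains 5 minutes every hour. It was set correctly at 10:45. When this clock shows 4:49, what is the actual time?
For every 60 true minutes, the faulty clock advances 65 minutes, so 1 faulty-clock minute corresponds to 60/65 true minutes.
From 10:45 to 4:49 on the faulty dial is 364 minutes.
True elapsed: 364 x 60/65 = 336 minutes = 5 hours and 36 minutes.
True time: 10:45 + 5 hours and 36 minutes = 4:21.

Final answer: 4:21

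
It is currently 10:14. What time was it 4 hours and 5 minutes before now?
Starting time: 10:14 = 614 total minutes past 12:00
Subtracting: 4 hours and 5 minutes = 245 minutes
614 - 245 = 369 minutes
= 6 hours and 9 minutes past 12:00 = 6:09

Final answer: 6:09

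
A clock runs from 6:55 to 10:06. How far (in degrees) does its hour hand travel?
The hour hand moves 0.5 degrees per minute.
Time elapsed: 10:06 - 6:55 = 191 minutes
Angular displacement: 191 x 0.5 = 95.5 degrees

Final answer: 95.5 degrees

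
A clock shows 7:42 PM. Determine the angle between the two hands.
Hour hand position: 7 x 30 + 42 x 0.5 = 231 degrees
Minute hand position: 42 x 6 = 252 degrees
Difference: |231 - 252| = 21 degrees
The angle between the hands is 21 degrees

Final answer: 21 degrees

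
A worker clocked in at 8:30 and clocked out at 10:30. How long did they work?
From 8:30 to 10:30:
(10 x 60 + 30) - (8 x 60 + 30) = 630 - 510 = 120 minutes
= 2 hours

Final answer: 2 hours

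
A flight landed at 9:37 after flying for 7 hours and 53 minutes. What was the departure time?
Starting time: 9:37 = 577 total minutes past 12:00
Subtracting: 7 hours and 53 minutes = 473 minutes
577 - 473 = 104 minutes
= 1 hour and 44 minutes past 12:00 = 1:44

Final answer: 1:44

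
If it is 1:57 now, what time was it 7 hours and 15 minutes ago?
Starting time: 1:57 = 117 total minutes past 12:00
Subtracting: 7 hours and 15 minutes = 435 minutes
117 - 435 = -318 (negative, add 12 hours = 720) = 402 minutes
= 6 hours and 42 minutes past 12:00 = 6:42

Final answer: 6:42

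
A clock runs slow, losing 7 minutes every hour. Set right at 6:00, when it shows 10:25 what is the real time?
For every 60 true minutes, the faulty clock advances 53 minutes, so 1 faulty-clock minute corresponds to 60/53 true minutes.
From 6:00 to 10:25 on the faulty dial is 265 minutes.
True elapsed: 265 x 60/53 = 300 minutes = 5 hours.
True time: 6:00 + 5 hours = 11:00.

Final answer: 11:00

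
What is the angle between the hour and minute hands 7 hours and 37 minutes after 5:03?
First find the time 7 hours and 37 minutes after 5:03.
Total minutes: 5 x 60 + 3 + 7 x 60 + 37 = 760.
760 mod 720 = 40 minutes = 12:40.
Now compute the angle at 12:40:
Hour hand: 0 x 30 + 40 x 0.5 = 20 degrees
Minute hand: 40 x 6 = 240 degrees
Difference: |20 - 240| = 220 degrees
Smaller angle: 360 - 220 = 140 degrees

Final answer: 140 degrees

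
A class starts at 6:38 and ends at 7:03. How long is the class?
From 6:38 to 7:03:
(7 x 60 + 3) - (6 x 60 + 38) = 423 - 398 = 25 minutes
= 25 minutes

Final answer: 25 minutes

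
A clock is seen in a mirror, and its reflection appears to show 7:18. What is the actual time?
Reflection across the vertical (12-6) axis maps a hand at angle A degrees to (360 - A) degrees, which sends a reading of T minutes past 12:00 to (720 - T) minutes past 12:00.
Mirror reads 7:18 = 438 minutes past 12:00.
Actual time: (720 - 438) mod 720 = 282 minutes = 4:42.

Final answer: 4:42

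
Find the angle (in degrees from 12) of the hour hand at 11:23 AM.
The hour hand moves 30 degrees per hour and 0.5 degrees per minute.
At 11:23: (11) x 30 + 23 x 0.5 = 330 + 11.5 = 341.5 degrees

Final answer: 341.5 degrees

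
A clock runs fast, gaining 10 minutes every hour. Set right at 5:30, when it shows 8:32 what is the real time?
For every 60 true minutes, the faulty clock advances 70 minutes, so 1 faulty-clock minute corresponds to 60/70 true minutes.
From 5:30 to 8:32 on the faulty dial is 182 minutes.
True elapsed: 182 x 60/70 = 156 minutes = 2 hours and 36 minutes.
True time: 5:30 + 2 hours and 36 minutes = 8:06.

Final answer: 8:06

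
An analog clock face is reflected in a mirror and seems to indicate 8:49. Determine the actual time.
Reflection across the vertical (12-6) axis maps a hand at angle A degrees to (360 - A) degrees, which sends a reading of T minutes past 12:00 to (720 - T) minutes past 12:00.
Mirror reads 8:49 = 529 minutes past 12:00.
Actual time: (720 - 529) mod 720 = 191 minutes = 3:11.

Final answer: 3:11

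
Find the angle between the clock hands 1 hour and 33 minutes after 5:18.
First find the time 1 hour and 33 minutes after 5:18.
Total minutes: 5 x 60 + 18 + 1 x 60 + 33 = 411.
411 mod 720 = 411 minutes = 6:51.
Now compute the angle at 6:51:
Hour hand: 6 x 30 + 51 x 0.5 = 205.5 degrees
Minute hand: 51 x 6 = 306 degrees
Difference: |205.5 - 306| = 100.5 degrees
The angle is 100.5 degrees

Final answer: 100.5 degrees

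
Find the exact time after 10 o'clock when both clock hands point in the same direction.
The minute hand gains 5.5 degrees per minute on the hour hand.
At 10:00, the hour hand is at 300 degrees and the minute hand is at 0 degrees.
The gap is 300 degrees. Time to close: 300/5.5 = 60 x 10/11 = 54.55 minutes.
The hands overlap at 54.55 minutes past 10:00.

Final answer: 54.55 minutes past 10:00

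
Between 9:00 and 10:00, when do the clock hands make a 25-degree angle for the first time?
At t minutes past 9:00, the hour hand is at 30 x 9 + 0.5t degrees and the minute hand is at 6t degrees.
The smaller angle between them is 25 degrees when |30H - 5.5t| = 25 or |30H - 5.5t| = 335.
With H = 9, solve 30 x 9 - 5.5t = +/- target for each target:
  t = (30 x 9 - 25) / 5.5 = 44.55
  t = (30 x 9 + 25) / 5.5 = 53.64
  t = (30 x 9 - 335) / 5.5 = -11.82 (outside (0, 60))
  t = (30 x 9 + 335) / 5.5 = 110 (outside (0, 60))
Valid solutions in (0, 60): {44.55, 53.64} minutes.
The first occurrence is t = 44.55 minutes.
The hands form a 25-degree angle at 44.55 minutes past 9:00.

Final answer: 44.55 minutes past 9:00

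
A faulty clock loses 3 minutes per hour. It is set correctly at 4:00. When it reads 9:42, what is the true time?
For every 60 true minutes, the faulty clock advances 57 minutes, so 1 faulty-clock minute corresponds to 60/57 true minutes.
From 4:00 to 9:42 on the faulty dial is 342 minutes.
True elapsed: 342 x 60/57 = 360 minutes = 6 hours.
True time: 4:00 + 6 hours = 10:00.

Final answer: 10:00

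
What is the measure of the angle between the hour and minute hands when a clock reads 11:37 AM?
Hour hand position: 11 x 30 + 37 x 0.5 = 348.5 degrees
Minute hand position: 37 x 6 = 222 degrees
Difference: |348.5 - 222| = 126.5 degrees
The angle between the hands is 126.5 degrees

Final answer: 126.5 degrees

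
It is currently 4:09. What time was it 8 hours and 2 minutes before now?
Starting time: 4:09 = 249 total minutes past 12:00
Subtracting: 8 hours and 2 minutes = 482 minutes
249 - 482 = -233 (negative, add 12 hours = 720) = 487 minutes
= 8 hours and 7 minutes past 12:00 = 8:07

Final answer: 8:07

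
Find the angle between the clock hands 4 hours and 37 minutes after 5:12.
First find the time 4 hours and 37 minutes after 5:12.
Total minutes: 5 x 60 + 12 + 4 x 60 + 37 = 589.
589 mod 720 = 589 minutes = 9:49.
Now compute the angle at 9:49:
Hour hand: 9 x 30 + 49 x 0.5 = 294.5 degrees
Minute hand: 49 x 6 = 294 degrees
Difference: |294.5 - 294| = 0.5 degrees
The angle is 0.5 degrees

Final answer: 0.5 degrees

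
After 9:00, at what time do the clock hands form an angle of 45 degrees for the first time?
At t minutes past 9:00, the hour hand is at 30 x 9 + 0.5t degrees and the minute hand is at 6t degrees.
The smaller angle between them is 45 degrees when |30H - 5.5t| = 45 or |30H - 5.5t| = 315.
With H = 9, solve 30 x 9 - 5.5t = +/- target for each target:
  t = (30 x 9 - 45) / 5.5 = 40.91
  t = (30 x 9 + 45) / 5.5 = 57.27
  t = (30 x 9 - 315) / 5.5 = -8.18 (outside (0, 60))
  t = (30 x 9 + 315) / 5.5 = 106.36 (outside (0, 60))
Valid solutions in (0, 60): {40.91, 57.27} minutes.
The first occurrence is t = 40.91 minutes.
The hands form a 45-degree angle at 40.91 minutes past 9:00.

Final answer: 40.91 minutes past 9:00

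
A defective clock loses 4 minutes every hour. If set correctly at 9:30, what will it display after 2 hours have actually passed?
For every 60 true minutes, the faulty clock advances 60 - 4 = 56 minutes.
True elapsed: 2 hours = 120 minutes.
Faulty clock advances: 120 x 56/60 = 112 minutes (drift: 8 minutes behind).
Shown time: 9:30 + 112 minutes = 11:22.

Final answer: 11:22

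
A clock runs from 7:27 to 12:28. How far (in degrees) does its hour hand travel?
The hour hand moves 0.5 degrees per minute.
Time elapsed: 12:28 - 7:27 = 301 minutes
Angular displacement: 301 x 0.5 = 150.5 degrees

Final answer: 150.5 degrees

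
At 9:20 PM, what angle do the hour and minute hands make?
Hour hand position: 9 x 30 + 20 x 0.5 = 280 degrees
Minute hand position: 20 x 6 = 120 degrees
Difference: |280 - 120| = 160 degrees
The angle between the hands is 160 degrees

Final answer: 160 degrees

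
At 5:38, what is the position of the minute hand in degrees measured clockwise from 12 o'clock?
The minute hand moves 6 degrees per minute.
At 5:38: 38 x 6 = 228 degrees

Final answer: 228 degrees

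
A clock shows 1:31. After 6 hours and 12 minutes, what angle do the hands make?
First find the time 6 hours and 12 minutes after 1:31.
Total minutes: 1 x 60 + 31 + 6 x 60 + 12 = 463.
463 mod 720 = 463 minutes = 7:43.
Now compute the angle at 7:43:
Hour hand: 7 x 30 + 43 x 0.5 = 231.5 degrees
Minute hand: 43 x 6 = 258 degrees
Difference: |231.5 - 258| = 26.5 degrees
The angle is 26.5 degrees

Final answer: 26.5 degrees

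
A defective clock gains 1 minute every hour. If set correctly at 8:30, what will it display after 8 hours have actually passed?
For every 60 true minutes, the faulty clock advances 60 + 1 = 61 minutes.
True elapsed: 8 hours = 480 minutes.
Faulty clock advances: 480 x 61/60 = 488 minutes (drift: 8 minutes ahead).
Shown time: 8:30 + 488 minutes = 4:38.

Final answer: 4:38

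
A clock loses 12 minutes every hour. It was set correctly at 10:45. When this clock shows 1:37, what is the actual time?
For every 60 true minutes, the faulty clock advances 48 minutes, so 1 faulty-clock minute corresponds to 60/48 true minutes.
From 10:45 to 1:37 on the faulty dial is 172 minutes.
True elapsed: 172 x 60/48 = 215 minutes = 3 hours and 35 minutes.
True time: 10:45 + 3 hours and 35 minutes = 2:20.

Final answer: 2:20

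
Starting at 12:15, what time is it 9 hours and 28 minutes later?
Starting time: 12:15
Adding 28 minutes to 15 minutes: 15 + 28 = 43 minutes
Adding 9 hours: 12 + 9 = 21 - 12 = 9
Final time: 9:43

Final answer: 9:43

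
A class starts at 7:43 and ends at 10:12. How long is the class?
From 7:43 to 10:12:
(10 x 60 + 12) - (7 x 60 + 43) = 612 - 463 = 149 minutes
= 2 hours and 29 minutes

Final answer: 2 hours and 29 minutes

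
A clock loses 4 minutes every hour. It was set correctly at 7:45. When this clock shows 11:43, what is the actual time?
For every 60 true minutes, the faulty clock advances 56 minutes, so 1 faulty-clock minute corresponds to 60/56 true minutes.
From 7:45 to 11:43 on the faulty dial is 238 minutes.
True elapsed: 238 x 60/56 = 255 minutes = 4 hours and 15 minutes.
True time: 7:45 + 4 hours and 15 minutes = 12:00.

Final answer: 12:00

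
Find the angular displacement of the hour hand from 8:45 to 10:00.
The hour hand moves 0.5 degrees per minute.
Time elapsed: 10:00 - 8:45 = 75 minutes
Angular displacement: 75 x 0.5 = 37.5 degrees

Final answer: 37.5 degrees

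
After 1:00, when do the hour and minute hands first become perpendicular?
At t minutes past 1:00, the hour hand is at 30 x 1 + 0.5t degrees and the minute hand is at 6t degrees.
The smaller angle between them is 90 degrees when |30H - 5.5t| = 90 or |30H - 5.5t| = 270.
With H = 1, solve 30 x 1 - 5.5t = +/- target for each target:
  t = (30 x 1 - 90) / 5.5 = -10.91 (outside (0, 60))
  t = (30 x 1 + 90) / 5.5 = 21.82
  t = (30 x 1 - 270) / 5.5 = -43.64 (outside (0, 60))
  t = (30 x 1 + 270) / 5.5 = 54.55
Valid solutions in (0, 60): {21.82, 54.55} minutes.
First occurrence: t = 21.82 minutes.
The hands are at right angles at 21.82 minutes past 1:00.

Final answer: 21.82 minutes past 1:00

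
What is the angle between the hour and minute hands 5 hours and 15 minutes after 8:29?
First find the time 5 hours and 15 minutes after 8:29.
Total minutes: 8 x 60 + 29 + 5 x 60 + 15 = 824.
824 mod 720 = 104 minutes = 1:44.
Now compute the angle at 1:44:
Hour hand: 1 x 30 + 44 x 0.5 = 52 degrees
Minute hand: 44 x 6 = 264 degrees
Difference: |52 - 264| = 212 degrees
Smaller angle: 360 - 212 = 148 degrees

Final answer: 148 degrees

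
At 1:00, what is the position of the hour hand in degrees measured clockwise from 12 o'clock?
The hour hand moves 30 degrees per hour and 0.5 degrees per minute.
At 1:00: (1) x 30 + 0 x 0.5 = 30 + 0 = 30 degrees

Final answer: 30 degrees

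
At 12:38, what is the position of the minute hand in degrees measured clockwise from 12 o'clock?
The minute hand moves 6 degrees per minute.
At 12:38: 38 x 6 = 228 degrees

Final answer: 228 degrees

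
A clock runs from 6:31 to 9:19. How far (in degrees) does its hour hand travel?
The hour hand moves 0.5 degrees per minute.
Time elapsed: 9:19 - 6:31 = 168 minutes
Angular displacement: 168 x 0.5 = 84 degrees

Final answer: 84 degrees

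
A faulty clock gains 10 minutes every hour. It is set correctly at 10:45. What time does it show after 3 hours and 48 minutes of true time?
For every 60 true minutes, the faulty clock advances 60 + 10 = 70 minutes.
True elapsed: 3 hours and 48 minutes = 228 minutes.
Faulty clock advances: 228 x 70/60 = 266 minutes (drift: 38 minutes ahead).
Shown time: 10:45 + 266 minutes = 3:11.

Final answer: 3:11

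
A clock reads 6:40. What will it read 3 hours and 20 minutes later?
Starting time: 6:40
Adding 20 minutes to 40 minutes: 40 + 20 = 60 minutes = 1 hour
Adding 3 hours: 6 + 3 + 1 (carry) = 10
Final time: 10:00

Final answer: 10:00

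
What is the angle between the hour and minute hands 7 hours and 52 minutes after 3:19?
First find the time 7 hours and 52 minutes after 3:19.
Total minutes: 3 x 60 + 19 + 7 x 60 + 52 = 671.
671 mod 720 = 671 minutes = 11:11.
Now compute the angle at 11:11:
Hour hand: 11 x 30 + 11 x 0.5 = 335.5 degrees
Minute hand: 11 x 6 = 66 degrees
Difference: |335.5 - 66| = 269.5 degrees
Smaller angle: 360 - 269.5 = 90.5 degrees

Final answer: 90.5 degrees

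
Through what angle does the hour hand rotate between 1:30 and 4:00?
The hour hand moves 0.5 degrees per minute.
Time elapsed: 4:00 - 1:30 = 150 minutes
Angular displacement: 150 x 0.5 = 75 degrees

Final answer: 75 degrees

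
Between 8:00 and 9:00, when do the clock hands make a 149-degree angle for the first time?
At t minutes past 8:00, the hour hand is at 30 x 8 + 0.5t degrees and the minute hand is at 6t degrees.
The smaller angle between them is 149 degrees when |30H - 5.5t| = 149 or |30H - 5.5t| = 211.
With H = 8, solve 30 x 8 - 5.5t = +/- target for each target:
  t = (30 x 8 - 149) / 5.5 = 16.55
  t = (30 x 8 + 149) / 5.5 = 70.73 (outside (0, 60))
  t = (30 x 8 - 211) / 5.5 = 5.27
  t = (30 x 8 + 211) / 5.5 = 82 (outside (0, 60))
Valid solutions in (0, 60): {5.27, 16.55} minutes.
The first occurrence is t = 5.27 minutes.
The hands form a 149-degree angle at 5.27 minutes past 8:00.

Final answer: 5.27 minutes past 8:00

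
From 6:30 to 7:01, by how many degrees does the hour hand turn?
The hour hand moves 0.5 degrees per minute.
Time elapsed: 7:01 - 6:30 = 31 minutes
Angular displacement: 31 x 0.5 = 15.5 degrees

Final answer: 15.5 degrees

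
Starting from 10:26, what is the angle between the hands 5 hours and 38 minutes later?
First find the time 5 hours and 38 minutes after 10:26.
Total minutes: 10 x 60 + 26 + 5 x 60 + 38 = 964.
964 mod 720 = 244 minutes = 4:04.
Now compute the angle at 4:04:
Hour hand: 4 x 30 + 4 x 0.5 = 122 degrees
Minute hand: 4 x 6 = 24 degrees
Difference: |122 - 24| = 98 degrees
The angle is 98 degrees

Final answer: 98 degrees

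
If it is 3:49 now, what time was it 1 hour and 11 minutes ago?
Starting time: 3:49 = 229 total minutes past 12:00
Subtracting: 1 hour and 11 minutes = 71 minutes
229 - 71 = 158 minutes
= 2 hours and 38 minutes past 12:00 = 2:38

Final answer: 2:38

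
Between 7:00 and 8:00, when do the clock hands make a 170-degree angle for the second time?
At t minutes past 7:00, the hour hand is at 30 x 7 + 0.5t degrees and the minute hand is at 6t degrees.
The smaller angle between them is 170 degrees when |30H - 5.5t| = 170 or |30H - 5.5t| = 190.
With H = 7, solve 30 x 7 - 5.5t = +/- target for each target:
  t = (30 x 7 - 170) / 5.5 = 7.27
  t = (30 x 7 + 170) / 5.5 = 69.09 (outside (0, 60))
  t = (30 x 7 - 190) / 5.5 = 3.64
  t = (30 x 7 + 190) / 5.5 = 72.73 (outside (0, 60))
Valid solutions in (0, 60): {3.64, 7.27} minutes.
The second occurrence is t = 7.27 minutes.
The hands form a 170-degree angle at 7.27 minutes past 7:00.

Final answer: 7.27 minutes past 7:00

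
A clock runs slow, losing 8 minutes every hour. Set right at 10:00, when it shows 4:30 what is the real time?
For every 60 true minutes, the faulty clock advances 52 minutes, so 1 faulty-clock minute corresponds to 60/52 true minutes.
From 10:00 to 4:30 on the faulty dial is 390 minutes.
True elapsed: 390 x 60/52 = 450 minutes = 7 hours and 30 minutes.
True time: 10:00 + 7 hours and 30 minutes = 5:30.

Final answer: 5:30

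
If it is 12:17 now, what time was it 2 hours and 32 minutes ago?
Starting time: 12:17 = 17 total minutes past 12:00
Subtracting: 2 hours and 32 minutes = 152 minutes
17 - 152 = -135 (negative, add 12 hours = 720) = 585 minutes
= 9 hours and 45 minutes past 12:00 = 9:45

Final answer: 9:45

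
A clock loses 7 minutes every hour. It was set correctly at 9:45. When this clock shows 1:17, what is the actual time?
For every 60 true minutes, the faulty clock advances 53 minutes, so 1 faulty-clock minute corresponds to 60/53 true minutes.
From 9:45 to 1:17 on the faulty dial is 212 minutes.
True elapsed: 212 x 60/53 = 240 minutes = 4 hours.
True time: 9:45 + 4 hours = 1:45.

Final answer: 1:45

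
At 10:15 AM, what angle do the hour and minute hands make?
Hour hand position: 10 x 30 + 15 x 0.5 = 307.5 degrees
Minute hand position: 15 x 6 = 90 degrees
Difference: |307.5 - 90| = 217.5 degrees
Since 217.5 > 180, the smaller angle is 360 - 217.5 = 142.5 degrees

Final answer: 142.5 degrees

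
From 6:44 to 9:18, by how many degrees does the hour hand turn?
The hour hand moves 0.5 degrees per minute.
Time elapsed: 9:18 - 6:44 = 154 minutes
Angular displacement: 154 x 0.5 = 77 degrees

Final answer: 77 degrees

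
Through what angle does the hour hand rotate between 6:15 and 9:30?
The hour hand moves 0.5 degrees per minute.
Time elapsed: 9:30 - 6:15 = 195 minutes
Angular displacement: 195 x 0.5 = 97.5 degrees

Final answer: 97.5 degrees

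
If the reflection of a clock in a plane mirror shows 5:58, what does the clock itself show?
Reflection across the vertical (12-6) axis maps a hand at angle A degrees to (360 - A) degrees, which sends a reading of T minutes past 12:00 to (720 - T) minutes past 12:00.
Mirror reads 5:58 = 358 minutes past 12:00.
Actual time: (720 - 358) mod 720 = 362 minutes = 6:02.

Final answer: 6:02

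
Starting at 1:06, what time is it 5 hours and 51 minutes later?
Starting time: 1:06
Adding 51 minutes to 6 minutes: 6 + 51 = 57 minutes
Adding 5 hours: 1 + 5 = 6
Final time: 6:57

Final answer: 6:57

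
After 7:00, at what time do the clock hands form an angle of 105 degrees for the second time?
At t minutes past 7:00, the hour hand is at 30 x 7 + 0.5t degrees and the minute hand is at 6t degrees.
The smaller angle between them is 105 degrees when |30H - 5.5t| = 105 or |30H - 5.5t| = 255.
With H = 7, solve 30 x 7 - 5.5t = +/- target for each target:
  t = (30 x 7 - 105) / 5.5 = 19.09
  t = (30 x 7 + 105) / 5.5 = 57.27
  t = (30 x 7 - 255) / 5.5 = -8.18 (outside (0, 60))
  t = (30 x 7 + 255) / 5.5 = 84.55 (outside (0, 60))
Valid solutions in (0, 60): {19.09, 57.27} minutes.
The second occurrence is t = 57.27 minutes.
The hands form a 105-degree angle at 57.27 minutes past 7:00.

Final answer: 57.27 minutes past 7:00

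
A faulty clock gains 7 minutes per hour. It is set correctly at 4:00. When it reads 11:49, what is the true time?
For every 60 true minutes, the faulty clock advances 67 minutes, so 1 faulty-clock minute corresponds to 60/67 true minutes.
From 4:00 to 11:49 on the faulty dial is 469 minutes.
True elapsed: 469 x 60/67 = 420 minutes = 7 hours.
True time: 4:00 + 7 hours = 11:00.

Final answer: 11:00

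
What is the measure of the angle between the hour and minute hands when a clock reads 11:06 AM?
Hour hand position: 11 x 30 + 6 x 0.5 = 333 degrees
Minute hand position: 6 x 6 = 36 degrees
Difference: |333 - 36| = 297 degrees
Since 297 > 180, the smaller angle is 360 - 297 = 63 degrees

Final answer: 63 degrees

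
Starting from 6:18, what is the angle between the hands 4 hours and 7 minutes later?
First find the time 4 hours and 7 minutes after 6:18.
Total minutes: 6 x 60 + 18 + 4 x 60 + 7 = 625.
625 mod 720 = 625 minutes = 10:25.
Now compute the angle at 10:25:
Hour hand: 10 x 30 + 25 x 0.5 = 312.5 degrees
Minute hand: 25 x 6 = 150 degrees
Difference: |312.5 - 150| = 162.5 degrees
The angle is 162.5 degrees

Final answer: 162.5 degrees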